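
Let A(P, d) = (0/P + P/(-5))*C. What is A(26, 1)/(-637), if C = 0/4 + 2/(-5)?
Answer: -4/1225 ≈ -0.0032653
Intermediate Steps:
C = -⅖ (C = 0*(¼) + 2*(-⅕) = 0 - ⅖ = -⅖ ≈ -0.40000)
A(P, d) = 2*P/25 (A(P, d) = (0/P + P/(-5))*(-⅖) = (0 + P*(-⅕))*(-⅖) = (0 - P/5)*(-⅖) = -P/5*(-⅖) = 2*P/25)
A(26, 1)/(-637) = ((2/25)*26)/(-637) = (52/25)*(-1/637) = -4/1225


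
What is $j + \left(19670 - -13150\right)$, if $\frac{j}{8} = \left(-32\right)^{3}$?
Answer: $-229324$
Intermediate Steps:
$j = -262144$ ($j = 8 \left(-32\right)^{3} = 8 \left(-32768\right) = -262144$)
$j + \left(19670 - -13150\right) = -262144 + \left(19670 - -13150\right) = -262144 + \left(19670 + 13150\right) = -262144 + 32820 = -229324$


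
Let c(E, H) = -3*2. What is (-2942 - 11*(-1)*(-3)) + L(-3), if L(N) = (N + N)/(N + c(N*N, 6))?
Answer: -8923/3 ≈ -2974.3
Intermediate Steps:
c(E, H) = -6
L(N) = 2*N/(-6 + N) (L(N) = (N + N)/(N - 6) = (2*N)/(-6 + N) = 2*N/(-6 + N))
(-2942 - 11*(-1)*(-3)) + L(-3) = (-2942 - 11*(-1)*(-3)) + 2*(-3)/(-6 - 3) = (-2942 + 11*(-3)) + 2*(-3)/(-9) = (-2942 - 33) + 2*(-3)*(-⅑) = -2975 + ⅔ = -8923/3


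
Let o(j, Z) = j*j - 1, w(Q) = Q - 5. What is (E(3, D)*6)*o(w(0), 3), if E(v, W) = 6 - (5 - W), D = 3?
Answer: 576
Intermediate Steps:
w(Q) = -5 + Q
E(v, W) = 1 + W (E(v, W) = 6 + (-5 + W) = 1 + W)
o(j, Z) = -1 + j² (o(j, Z) = j² - 1 = -1 + j²)
(E(3, D)*6)*o(w(0), 3) = ((1 + 3)*6)*(-1 + (-5 + 0)²) = (4*6)*(-1 + (-5)²) = 24*(-1 + 25) = 24*24 = 576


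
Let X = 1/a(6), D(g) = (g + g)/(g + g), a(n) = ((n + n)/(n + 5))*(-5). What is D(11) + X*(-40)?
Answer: 25/3 ≈ 8.3333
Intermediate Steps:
a(n) = -10*n/(5 + n) (a(n) = ((2*n)/(5 + n))*(-5) = (2*n/(5 + n))*(-5) = -10*n/(5 + n))
D(g) = 1 (D(g) = (2*g)/((2*g)) = (2*g)*(1/(2*g)) = 1)
X = -11/60 (X = 1/(-10*6/(5 + 6)) = 1/(-10*6/11) = 1/(-10*6*1/11) = 1/(-60/11) = -11/60 ≈ -0.18333)
D(11) + X*(-40) = 1 - 11/60*(-40) = 1 + 22/3 = 25/3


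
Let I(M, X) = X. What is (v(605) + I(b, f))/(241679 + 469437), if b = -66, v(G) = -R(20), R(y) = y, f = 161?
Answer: 141/711116 ≈ 0.00019828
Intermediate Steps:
v(G) = -20 (v(G) = -1*20 = -20)
(v(605) + I(b, f))/(241679 + 469437) = (-20 + 161)/(241679 + 469437) = 141/711116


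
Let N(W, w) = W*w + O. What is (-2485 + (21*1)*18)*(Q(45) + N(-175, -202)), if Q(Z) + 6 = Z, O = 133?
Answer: -74844854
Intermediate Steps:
Q(Z) = -6 + Z
N(W, w) = 133 + W*w (N(W, w) = W*w + 133 = 133 + W*w)
(-2485 + (21*1)*18)*(Q(45) + N(-175, -202)) = (-2485 + (21*1)*18)*((-6 + 45) + (133 - 175*(-202))) = (-2485 + 21*18)*(39 + (133 + 35350)) = (-2485 + 378)*(39 + 35483) = -2107*35522 = -74844854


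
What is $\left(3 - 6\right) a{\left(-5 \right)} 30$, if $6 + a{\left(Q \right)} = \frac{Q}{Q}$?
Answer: $450$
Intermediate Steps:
$a{\left(Q \right)} = -5$ ($a{\left(Q \right)} = -6 + \frac{Q}{Q} = -6 + 1 = -5$)
$\left(3 - 6\right) a{\left(-5 \right)} 30 = \left(3 - 6\right) \left(-5\right) 30 = \left(-3\right) \left(-5\right) 30 = 15 \cdot 30 = 450$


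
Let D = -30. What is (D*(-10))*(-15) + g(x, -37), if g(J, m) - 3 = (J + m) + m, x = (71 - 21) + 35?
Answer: -4486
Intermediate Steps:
x = 85 (x = 50 + 35 = 85)
g(J, m) = 3 + J + 2*m (g(J, m) = 3 + ((J + m) + m) = 3 + (J + 2*m) = 3 + J + 2*m)
(D*(-10))*(-15) + g(x, -37) = -30*(-10)*(-15) + (3 + 85 + 2*(-37)) = 300*(-15) + (3 + 85 - 74) = -4500 + 14 = -4486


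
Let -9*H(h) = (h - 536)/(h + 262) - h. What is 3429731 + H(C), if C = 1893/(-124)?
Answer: 117104754418553/34144020 ≈ 3.4297e+6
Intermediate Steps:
C = -1893/124 (C = 1893*(-1/124) = -1893/124 ≈ -15.266)
H(h) = h/9 - (-536 + h)/(9*(262 + h)) (H(h) = -((h - 536)/(h + 262) - h)/9 = -((-536 + h)/(262 + h) - h)/9 = -(-h + (-536 + h)/(262 + h))/9 = h/9 - (-536 + h)/(9*(262 + h)))
3429731 + H(C) = 3429731 + (536 + (-1893/124)**2 + 261*(-1893/124))/(9*(262 - 1893/124)) = 3429731 + (536 + 3583449/15376 - 494073/124)/(9*(30595/124)) = 3429731 + (1/9)*(124/30595)*(-49440067/15376) = 3429731 - 49440067/34144020 = 117104754418553/34144020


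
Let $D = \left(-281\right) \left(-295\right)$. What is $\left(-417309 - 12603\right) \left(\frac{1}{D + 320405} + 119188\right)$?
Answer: $- \frac{5166308435658678}{100825} \approx -5.124 \cdot 10^{10}$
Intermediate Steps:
$D = 82895$
$\left(-417309 - 12603\right) \left(\frac{1}{D + 320405} + 119188\right) = \left(-417309 - 12603\right) \left(\frac{1}{82895 + 320405} + 119188\right) = - 429912 \left(\frac{1}{403300} + 119188\right) = \left(-429912\right) \frac{48068520401}{403300} = - \frac{5166308435658678}{100825}$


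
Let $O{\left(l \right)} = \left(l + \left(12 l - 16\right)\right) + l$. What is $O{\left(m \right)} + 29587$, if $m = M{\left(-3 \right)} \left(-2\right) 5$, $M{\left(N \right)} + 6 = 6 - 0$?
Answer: $29571$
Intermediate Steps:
$M{\left(N \right)} = 0$ ($M{\left(N \right)} = -6 + \left(6 - 0\right) = -6 + \left(6 + 0\right) = -6 + 6 = 0$)
$m = 0$ ($m = 0 \left(-2\right) 5 = 0 \cdot 5 = 0$)
$O{\left(l \right)} = -16 + 14 l$ ($O{\left(l \right)} = \left(l + \left(-16 + 12 l\right)\right) + l = \left(-16 + 13 l\right) + l = -16 + 14 l$)
$O{\left(m \right)} + 29587 = \left(-16 + 14 \cdot 0\right) + 29587 = \left(-16 + 0\right) + 29587 = -16 + 29587 = 29571$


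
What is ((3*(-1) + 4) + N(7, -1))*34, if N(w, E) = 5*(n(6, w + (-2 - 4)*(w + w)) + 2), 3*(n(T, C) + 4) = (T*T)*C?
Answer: -157386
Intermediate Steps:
n(T, C) = -4 + C*T²/3 (n(T, C) = -4 + ((T*T)*C)/3 = -4 + (T²*C)/3 = -4 + (C*T²)/3 = -4 + C*T²/3)
N(w, E) = -10 - 660*w (N(w, E) = 5*((-4 + (⅓)*(w + (-2 - 4)*(w + w))*6²) + 2) = 5*((-4 + (⅓)*(w - 12*w)*36) + 2) = 5*((-4 + (⅓)*(-11*w)*36) + 2) = 5*((-4 - 132*w) + 2) = 5*(-2 - 132*w) = -10 - 660*w)
((3*(-1) + 4) + N(7, -1))*34 = ((3*(-1) + 4) + (-10 - 660*7))*34 = ((-3 + 4) + (-10 - 4620))*34 = (1 - 4630)*34 = -4629*34 = -157386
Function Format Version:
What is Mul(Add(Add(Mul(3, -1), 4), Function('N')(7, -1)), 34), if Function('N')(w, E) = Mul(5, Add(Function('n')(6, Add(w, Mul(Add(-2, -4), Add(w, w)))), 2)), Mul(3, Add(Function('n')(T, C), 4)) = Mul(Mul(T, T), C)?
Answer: -157386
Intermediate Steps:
Function('n')(T, C) = Add(-4, Mul(Rational(1, 3), C, Pow(T, 2))) (Function('n')(T, C) = Add(-4, Mul(Rational(1, 3), Mul(Mul(T, T), C))) = Add(-4, Mul(Rational(1, 3), Mul(Pow(T, 2), C))) = Add(-4, Mul(Rational(1, 3), Mul(C, Pow(T, 2)))) = Add(-4, Mul(Rational(1, 3), C, Pow(T, 2))))
Function('N')(w, E) = Add(-10, Mul(-660, w)) (Function('N')(w, E) = Mul(5, Add(Add(-4, Mul(Rational(1, 3), Add(w, Mul(Add(-2, -4), Add(w, w))), Pow(6, 2))), 2)) = Mul(5, Add(Add(-4, Mul(Rational(1, 3), Add(w, Mul(-6, Mul(2, w))), 36)), 2)) = Mul(5, Add(Add(-4, Mul(Rational(1, 3), Add(w, Mul(-12, w)), 36)), 2)) = Mul(5, Add(Add(-4, Mul(Rational(1, 3), Mul(-11, w), 36)), 2)) = Mul(5, Add(Add(-4, Mul(-132, w)), 2)) = Mul(5, Add(-2, Mul(-132, w))) = Add(-10, Mul(-660, w)))
Mul(Add(Add(Mul(3, -1), 4), Function('N')(7, -1)), 34) = Mul(Add(Add(Mul(3, -1), 4), Add(-10, Mul(-660, 7))), 34) = Mul(Add(Add(-3, 4), Add(-10, -4620)), 34) = Mul(Add(1, -4630), 34) = Mul(-4629, 34) = -157386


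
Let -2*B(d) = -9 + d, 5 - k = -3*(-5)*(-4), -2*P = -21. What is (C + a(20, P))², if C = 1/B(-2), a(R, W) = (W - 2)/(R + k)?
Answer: 961/12100 ≈ 0.079422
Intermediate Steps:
P = 21/2 (P = -½*(-21) = 21/2 ≈ 10.500)
k = 65 (k = 5 - (-3*(-5))*(-4) = 5 - 15*(-4) = 5 - 1*(-60) = 5 + 60 = 65)
B(d) = 9/2 - d/2 (B(d) = -(-9 + d)/2 = 9/2 - d/2)
a(R, W) = (-2 + W)/(65 + R) (a(R, W) = (W - 2)/(R + 65) = (-2 + W)/(65 + R))
C = 2/11 (C = 1/(9/2 - ½*(-2)) = 1/(9/2 + 1) = 1/(11/2) = 2/11 ≈ 0.18182)
(C + a(20, P))² = (2/11 + (-2 + 21/2)/(65 + 20))² = (2/11 + (17/2)/85)² = (2/11 + (1/85)*(17/2))² = (2/11 + ⅒)² = (31/110)² = 961/12100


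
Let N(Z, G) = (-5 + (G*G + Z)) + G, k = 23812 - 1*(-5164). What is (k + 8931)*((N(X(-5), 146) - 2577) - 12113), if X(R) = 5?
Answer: 256706204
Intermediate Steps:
k = 28976 (k = 23812 + 5164 = 28976)
N(Z, G) = -5 + G + Z + G² (N(Z, G) = (-5 + (G² + Z)) + G = (-5 + (Z + G²)) + G = (-5 + Z + G²) + G = -5 + G + Z + G²)
(k + 8931)*((N(X(-5), 146) - 2577) - 12113) = (28976 + 8931)*(((-5 + 146 + 5 + 146²) - 2577) - 12113) = 37907*(((-5 + 146 + 5 + 21316) - 2577) - 12113) = 37907*((21462 - 2577) - 12113) = 37907*(18885 - 12113) = 37907*6772 = 256706204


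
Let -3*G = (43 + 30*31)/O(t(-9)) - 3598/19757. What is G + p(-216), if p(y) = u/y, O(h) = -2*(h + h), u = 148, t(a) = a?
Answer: -6852017/711252 ≈ -9.6337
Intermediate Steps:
O(h) = -4*h
G = -19094033/2133756 (G = -((43 + 30*31)/((-4*(-9))) - 3598/19757)/3 = -((43 + 930)/36 - 3598*1/19757)/3 = -(973*(1/36) - 3598/19757)/3 = -(973/36 - 3598/19757)/3 = -1/3*19094033/711252 = -19094033/2133756 ≈ -8.9485)
p(y) = 148/y
G + p(-216) = -19094033/2133756 + 148/(-216) = -19094033/2133756 + 148*(-1/216) = -19094033/2133756 - 37/54 = -6852017/711252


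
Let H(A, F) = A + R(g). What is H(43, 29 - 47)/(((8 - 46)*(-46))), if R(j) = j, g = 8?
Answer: 51/1748 ≈ 0.029176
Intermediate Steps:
H(A, F) = 8 + A (H(A, F) = A + 8 = 8 + A)
H(43, 29 - 47)/(((8 - 46)*(-46))) = (8 + 43)/(((8 - 46)*(-46))) = 51/((-38*(-46))) = 51/1748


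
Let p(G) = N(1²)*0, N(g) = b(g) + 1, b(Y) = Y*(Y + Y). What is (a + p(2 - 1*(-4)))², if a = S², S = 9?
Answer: 6561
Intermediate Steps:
b(Y) = 2*Y² (b(Y) = Y*(2*Y) = 2*Y²)
N(g) = 1 + 2*g² (N(g) = 2*g² + 1 = 1 + 2*g²)
p(G) = 0 (p(G) = (1 + 2*(1²)²)*0 = (1 + 2*1²)*0 = (1 + 2*1)*0 = (1 + 2)*0 = 3*0 = 0)
a = 81 (a = 9² = 81)
(a + p(2 - 1*(-4)))² = (81 + 0)² = 81² = 6561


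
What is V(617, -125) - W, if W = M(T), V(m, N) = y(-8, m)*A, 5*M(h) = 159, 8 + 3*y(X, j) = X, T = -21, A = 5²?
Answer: -2477/15 ≈ -165.13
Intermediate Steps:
A = 25
y(X, j) = -8/3 + X/3
M(h) = 159/5 (M(h) = (⅕)*159 = 159/5)
V(m, N) = -400/3 (V(m, N) = (-8/3 + (⅓)*(-8))*25 = (-8/3 - 8/3)*25 = -16/3*25 = -400/3)
W = 159/5 ≈ 31.800
V(617, -125) - W = -400/3 - 1*159/5 = -400/3 - 159/5 = -2477/15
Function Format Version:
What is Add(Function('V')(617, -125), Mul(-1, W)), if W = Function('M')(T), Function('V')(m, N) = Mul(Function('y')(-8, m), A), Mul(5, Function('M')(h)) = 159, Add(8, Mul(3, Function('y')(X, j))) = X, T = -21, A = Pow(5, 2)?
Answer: Rational(-2477, 15) ≈ -165.13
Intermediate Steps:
A = 25
Function('y')(X, j) = Add(Rational(-8, 3), Mul(Rational(1, 3), X))
Function('M')(h) = Rational(159, 5) (Function('M')(h) = Mul(Rational(1, 5), 159) = Rational(159, 5))
Function('V')(m, N) = Rational(-400, 3) (Function('V')(m, N) = Mul(Add(Rational(-8, 3), Mul(Rational(1, 3), -8)), 25) = Mul(Add(Rational(-8, 3), Rational(-8, 3)), 25) = Mul(Rational(-16, 3), 25) = Rational(-400, 3))
W = Rational(159, 5) ≈ 31.800
Add(Function('V')(617, -125), Mul(-1, W)) = Add(Rational(-400, 3), Mul(-1, Rational(159, 5))) = Add(Rational(-400, 3), Rational(-159, 5)) = Rational(-2477, 15)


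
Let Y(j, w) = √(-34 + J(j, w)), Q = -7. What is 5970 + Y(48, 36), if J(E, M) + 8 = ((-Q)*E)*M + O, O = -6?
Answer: 5970 + 4*√753 ≈ 6079.8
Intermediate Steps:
J(E, M) = -14 + 7*E*M (J(E, M) = -8 + (((-1*(-7))*E)*M - 6) = -8 + ((7*E)*M - 6) = -8 + (7*E*M - 6) = -8 + (-6 + 7*E*M) = -14 + 7*E*M)
Y(j, w) = √(-48 + 7*j*w) (Y(j, w) = √(-34 + (-14 + 7*j*w)) = √(-48 + 7*j*w))
5970 + Y(48, 36) = 5970 + √(-48 + 7*48*36) = 5970 + √(-48 + 12096) = 5970 + √12048 = 5970 + 4*√753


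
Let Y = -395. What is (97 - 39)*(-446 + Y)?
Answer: -48778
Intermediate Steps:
(97 - 39)*(-446 + Y) = (97 - 39)*(-446 - 395) = 58*(-841) = -48778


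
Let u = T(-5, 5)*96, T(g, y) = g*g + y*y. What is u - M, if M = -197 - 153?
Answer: 5150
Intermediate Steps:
M = -350
T(g, y) = g**2 + y**2
u = 4800 (u = ((-5)**2 + 5**2)*96 = (25 + 25)*96 = 50*96 = 4800)
u - M = 4800 - 1*(-350) = 4800 + 350 = 5150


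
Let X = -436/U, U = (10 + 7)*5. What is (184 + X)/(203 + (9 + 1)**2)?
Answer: 5068/8585 ≈ 0.59033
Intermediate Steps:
U = 85 (U = 17*5 = 85)
X = -436/85 ≈ -5.1294
(184 + X)/(203 + (9 + 1)**2) = (184 - 436/85)/(203 + (9 + 1)**2) = 15204/(85*(203 + 10**2)) = 15204/(85*(203 + 100)) = (15204/85)/303 = (15204/85)*(1/303) = 5068/8585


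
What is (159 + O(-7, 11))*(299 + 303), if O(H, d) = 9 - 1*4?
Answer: 98728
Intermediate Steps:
O(H, d) = 5 (O(H, d) = 9 - 4 = 5)
(159 + O(-7, 11))*(299 + 303) = (159 + 5)*(299 + 303) = 164*602 = 98728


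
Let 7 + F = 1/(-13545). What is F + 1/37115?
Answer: -703816459/100544535 ≈ -7.0000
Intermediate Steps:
F = -94816/13545 (F = -7 + 1/(-13545) = -7 - 1/13545 = -94816/13545 ≈ -7.0001)
F + 1/37115 = -94816/13545 + 1/37115 = -703816459/100544535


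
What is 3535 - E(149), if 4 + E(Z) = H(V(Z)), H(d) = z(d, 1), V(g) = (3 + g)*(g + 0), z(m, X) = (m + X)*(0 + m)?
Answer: -512951013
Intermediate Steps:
z(m, X) = m*(X + m) (z(m, X) = (X + m)*m = m*(X + m))
V(g) = g*(3 + g) (V(g) = (3 + g)*g = g*(3 + g))
H(d) = d*(1 + d)
E(Z) = -4 + Z*(1 + Z*(3 + Z))*(3 + Z) (E(Z) = -4 + (Z*(3 + Z))*(1 + Z*(3 + Z)) = -4 + Z*(1 + Z*(3 + Z))*(3 + Z))
3535 - E(149) = 3535 - (-4 + 149*(1 + 149*(3 + 149))*(3 + 149)) = 3535 - (-4 + 149*(1 + 149*152)*152) = 3535 - (-4 + 149*(1 + 22648)*152) = 3535 - (-4 + 149*22649*152) = 3535 - (-4 + 512954552) = 3535 - 1*512954548 = 3535 - 512954548 = -512951013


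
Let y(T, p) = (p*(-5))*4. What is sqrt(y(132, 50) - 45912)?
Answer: 8*I*sqrt(733) ≈ 216.59*I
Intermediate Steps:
y(T, p) = -20*p (y(T, p) = -5*p*4 = -20*p)
sqrt(y(132, 50) - 45912) = sqrt(-20*50 - 45912) = sqrt(-1000 - 45912) = sqrt(-46912) = 8*I*sqrt(733)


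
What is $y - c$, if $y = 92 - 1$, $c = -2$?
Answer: $93$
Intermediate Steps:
$y = 91$
$y - c = 91 - -2 = 91 + 2 = 93$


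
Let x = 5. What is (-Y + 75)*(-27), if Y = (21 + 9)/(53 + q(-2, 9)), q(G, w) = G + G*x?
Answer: -82215/41 ≈ -2005.2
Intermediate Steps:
q(G, w) = 6*G (q(G, w) = G + G*5 = G + 5*G = 6*G)
Y = 30/41 (Y = (21 + 9)/(53 + 6*(-2)) = 30/(53 - 12) = 30/41 ≈ 0.73171)
(-Y + 75)*(-27) = (-1*30/41 + 75)*(-27) = (-30/41 + 75)*(-27) = (3045/41)*(-27) = -82215/41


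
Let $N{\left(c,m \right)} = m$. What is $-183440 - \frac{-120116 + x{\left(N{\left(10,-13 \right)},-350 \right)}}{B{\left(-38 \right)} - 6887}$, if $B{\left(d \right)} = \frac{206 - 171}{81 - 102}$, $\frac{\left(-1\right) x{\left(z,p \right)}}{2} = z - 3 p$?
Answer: $- \frac{1895668805}{10333} \approx -1.8346 \cdot 10^{5}$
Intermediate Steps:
$x{\left(z,p \right)} = - 2 z + 6 p$ ($x{\left(z,p \right)} = - 2 \left(z - 3 p\right) = - 2 z + 6 p$)
$B{\left(d \right)} = - \frac{5}{3}$ ($B{\left(d \right)} = \frac{35}{-21} = 35 \left(- \frac{1}{21}\right) = - \frac{5}{3}$)
$-183440 - \frac{-120116 + x{\left(N{\left(10,-13 \right)},-350 \right)}}{B{\left(-38 \right)} - 6887} = -183440 - \frac{-120116 + \left(\left(-2\right) \left(-13\right) + 6 \left(-350\right)\right)}{- \frac{5}{3} - 6887} = -183440 - \frac{-120116 + \left(26 - 2100\right)}{- \frac{20666}{3}} = -183440 - \left(-120116 - 2074\right) \left(- \frac{3}{20666}\right) = -183440 - \left(-122190\right) \left(- \frac{3}{20666}\right) = -183440 - \frac{183285}{10333} = - \frac{1895668805}{10333}$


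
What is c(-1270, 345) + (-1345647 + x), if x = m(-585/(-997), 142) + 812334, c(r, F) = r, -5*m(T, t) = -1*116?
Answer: -2672799/5 ≈ -5.3456e+5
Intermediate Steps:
m(T, t) = 116/5 (m(T, t) = -(-1)*116/5 = -1/5*(-116) = 116/5)
x = 4061786/5 (x = 116/5 + 812334 = 4061786/5 ≈ 8.1236e+5)
c(-1270, 345) + (-1345647 + x) = -1270 + (-1345647 + 4061786/5) = -1270 - 2666449/5 = -2672799/5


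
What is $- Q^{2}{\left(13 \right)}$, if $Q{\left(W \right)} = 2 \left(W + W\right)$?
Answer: $-2704$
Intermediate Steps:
$Q{\left(W \right)} = 4 W$ ($Q{\left(W \right)} = 2 \cdot 2 W = 4 W$)
$- Q^{2}{\left(13 \right)} = - \left(4 \cdot 13\right)^{2} = - 52^{2} = \left(-1\right) 2704 = -2704$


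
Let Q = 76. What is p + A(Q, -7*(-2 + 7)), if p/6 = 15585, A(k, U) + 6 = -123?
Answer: 93381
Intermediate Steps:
A(k, U) = -129 (A(k, U) = -6 - 123 = -129)
p = 93510 (p = 6*15585 = 93510)
p + A(Q, -7*(-2 + 7)) = 93510 - 129 = 93381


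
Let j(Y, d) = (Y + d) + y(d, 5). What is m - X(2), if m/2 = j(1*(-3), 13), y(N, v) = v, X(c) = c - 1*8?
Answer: 36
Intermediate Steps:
X(c) = -8 + c (X(c) = c - 8 = -8 + c)
j(Y, d) = 5 + Y + d (j(Y, d) = (Y + d) + 5 = 5 + Y + d)
m = 30 (m = 2*(5 + 1*(-3) + 13) = 2*(5 - 3 + 13) = 2*15 = 30)
m - X(2) = 30 - (-8 + 2) = 30 - 1*(-6) = 30 + 6 = 36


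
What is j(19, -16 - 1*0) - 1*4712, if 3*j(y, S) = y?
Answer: -14117/3 ≈ -4705.7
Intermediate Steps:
j(y, S) = y/3
j(19, -16 - 1*0) - 1*4712 = (1/3)*19 - 1*4712 = 19/3 - 4712 = -14117/3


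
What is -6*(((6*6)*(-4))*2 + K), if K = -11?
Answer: 1794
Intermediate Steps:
-6*(((6*6)*(-4))*2 + K) = -6*(((6*6)*(-4))*2 - 11) = -6*((36*(-4))*2 - 11) = -6*(-144*2 - 11) = -6*(-288 - 11) = -6*(-299) = 1794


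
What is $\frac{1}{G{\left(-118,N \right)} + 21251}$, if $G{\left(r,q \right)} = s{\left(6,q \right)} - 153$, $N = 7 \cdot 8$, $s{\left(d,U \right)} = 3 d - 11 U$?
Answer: $\frac{1}{20500} \approx 4.878 \cdot 10^{-5}$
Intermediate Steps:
$s{\left(d,U \right)} = - 11 U + 3 d$
$N = 56$
$G{\left(r,q \right)} = -135 - 11 q$ ($G{\left(r,q \right)} = \left(- 11 q + 3 \cdot 6\right) - 153 = \left(- 11 q + 18\right) - 153 = \left(18 - 11 q\right) - 153 = -135 - 11 q$)
$\frac{1}{G{\left(-118,N \right)} + 21251} = \frac{1}{\left(-135 - 616\right) + 21251} = \frac{1}{-751 + 21251} = \frac{1}{20500}$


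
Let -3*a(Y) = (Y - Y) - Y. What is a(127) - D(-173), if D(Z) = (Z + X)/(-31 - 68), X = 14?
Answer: 448/11 ≈ 40.727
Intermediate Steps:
D(Z) = -14/99 - Z/99 (D(Z) = (Z + 14)/(-31 - 68) = (14 + Z)/(-99) = (14 + Z)*(-1/99) = -14/99 - Z/99)
a(Y) = Y/3 (a(Y) = -((Y - Y) - Y)/3 = -(0 - Y)/3 = -(-1)*Y/3 = Y/3)
a(127) - D(-173) = (1/3)*127 - (-14/99 - 1/99*(-173)) = 127/3 - (-14/99 + 173/99) = 127/3 - 1*53/33 = 127/3 - 53/33 = 448/11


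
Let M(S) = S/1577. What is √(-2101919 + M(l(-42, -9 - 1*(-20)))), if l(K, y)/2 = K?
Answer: I*√5227323449219/1577 ≈ 1449.8*I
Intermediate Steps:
l(K, y) = 2*K
M(S) = S/1577 (M(S) = S*(1/1577) = S/1577)
√(-2101919 + M(l(-42, -9 - 1*(-20)))) = √(-2101919 + (2*(-42))/1577) = √(-2101919 + (1/1577)*(-84)) = √(-2101919 - 84/1577) = √(-3314726347/1577) = I*√5227323449219/1577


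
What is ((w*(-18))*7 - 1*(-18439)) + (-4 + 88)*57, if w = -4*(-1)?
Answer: 22723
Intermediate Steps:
w = 4
((w*(-18))*7 - 1*(-18439)) + (-4 + 88)*57 = ((4*(-18))*7 - 1*(-18439)) + (-4 + 88)*57 = (-72*7 + 18439) + 84*57 = (-504 + 18439) + 4788 = 17935 + 4788 = 22723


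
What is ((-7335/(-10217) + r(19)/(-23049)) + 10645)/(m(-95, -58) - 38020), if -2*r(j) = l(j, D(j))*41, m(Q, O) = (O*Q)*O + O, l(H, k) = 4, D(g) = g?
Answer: -1253489167747/42112733237757 ≈ -0.029765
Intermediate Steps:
m(Q, O) = O + Q*O² (m(Q, O) = Q*O² + O = O + Q*O²)
r(j) = -82 (r(j) = -2*41 = -½*164 = -82)
((-7335/(-10217) + r(19)/(-23049)) + 10645)/(m(-95, -58) - 38020) = ((-7335/(-10217) - 82/(-23049)) + 10645)/(-58*(1 - 58*(-95)) - 38020) = ((-7335*(-1/10217) - 82*(-1/23049)) + 10645)/(-58*(1 + 5510) - 38020) = ((7335/10217 + 82/23049) + 10645)/(-58*5511 - 38020) = (169902209/235491633 + 10645)/(-319638 - 38020) = (2506978335494/235491633)/(-357658) = (2506978335494/235491633)*(-1/357658) = -1253489167747/42112733237757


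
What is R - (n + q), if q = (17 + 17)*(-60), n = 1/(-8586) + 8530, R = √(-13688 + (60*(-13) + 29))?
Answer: -55723139/8586 + I*√14439 ≈ -6490.0 + 120.16*I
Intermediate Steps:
R = I*√14439 (R = √(-13688 + (-780 + 29)) = √(-13688 - 751) = √(-14439) = I*√14439 ≈ 120.16*I)
n = 73238579/8586 (n = -1/8586 + 8530 = 73238579/8586 ≈ 8530.0)
q = -2040 (q = 34*(-60) = -2040)
R - (n + q) = I*√14439 - (73238579/8586 - 2040) = I*√14439 - 1*55723139/8586 = I*√14439 - 55723139/8586 = -55723139/8586 + I*√14439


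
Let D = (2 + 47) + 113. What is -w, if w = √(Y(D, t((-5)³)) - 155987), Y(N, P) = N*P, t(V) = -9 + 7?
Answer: -I*√156311 ≈ -395.36*I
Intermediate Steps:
D = 162 (D = 49 + 113 = 162)
t(V) = -2
w = I*√156311 (w = √(162*(-2) - 155987) = √(-324 - 155987) = √(-156311) = I*√156311 ≈ 395.36*I)
-w = -I*√156311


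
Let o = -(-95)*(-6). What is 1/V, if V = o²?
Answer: 1/324900 ≈ 3.0779e-6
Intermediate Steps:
o = -570 (o = -95*6 = -570)
V = 324900 (V = (-570)² = 324900)
1/V = 1/324900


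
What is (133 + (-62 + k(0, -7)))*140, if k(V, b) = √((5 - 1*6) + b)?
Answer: 9940 + 280*I*√2 ≈ 9940.0 + 395.98*I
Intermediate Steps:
k(V, b) = √(-1 + b) (k(V, b) = √((5 - 6) + b) = √(-1 + b))
(133 + (-62 + k(0, -7)))*140 = (133 + (-62 + √(-1 - 7)))*140 = (133 + (-62 + √(-8)))*140 = (133 + (-62 + 2*I*√2))*140 = (71 + 2*I*√2)*140 = 9940 + 280*I*√2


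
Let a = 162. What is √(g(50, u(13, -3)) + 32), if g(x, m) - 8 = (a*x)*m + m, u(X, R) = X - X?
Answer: 2*√10 ≈ 6.3246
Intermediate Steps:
u(X, R) = 0
g(x, m) = 8 + m + 162*m*x (g(x, m) = 8 + ((162*x)*m + m) = 8 + (162*m*x + m) = 8 + (m + 162*m*x) = 8 + m + 162*m*x)
√(g(50, u(13, -3)) + 32) = √((8 + 0 + 162*0*50) + 32) = √((8 + 0 + 0) + 32) = √(8 + 32) = √40 = 2*√10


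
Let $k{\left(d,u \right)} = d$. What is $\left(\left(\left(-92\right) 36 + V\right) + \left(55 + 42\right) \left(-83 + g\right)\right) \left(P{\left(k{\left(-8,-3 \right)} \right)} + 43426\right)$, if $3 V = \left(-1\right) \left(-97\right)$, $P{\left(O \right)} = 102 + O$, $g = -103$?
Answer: $- \frac{2783756800}{3} \approx -9.2792 \cdot 10^{8}$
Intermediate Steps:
$V = \frac{97}{3}$ ($V = \frac{\left(-1\right) \left(-97\right)}{3} = \frac{1}{3} \cdot 97 = \frac{97}{3} \approx 32.333$)
$\left(\left(\left(-92\right) 36 + V\right) + \left(55 + 42\right) \left(-83 + g\right)\right) \left(P{\left(k{\left(-8,-3 \right)} \right)} + 43426\right) = \left(\left(\left(-92\right) 36 + \frac{97}{3}\right) + \left(55 + 42\right) \left(-83 - 103\right)\right) \left(\left(102 - 8\right) + 43426\right) = \left(\left(-3312 + \frac{97}{3}\right) + 97 \left(-186\right)\right) \left(94 + 43426\right) = \left(- \frac{9839}{3} - 18042\right) 43520 = \left(- \frac{63965}{3}\right) 43520 = - \frac{2783756800}{3}$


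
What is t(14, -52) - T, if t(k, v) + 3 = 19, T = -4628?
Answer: 4644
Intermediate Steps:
t(k, v) = 16 (t(k, v) = -3 + 19 = 16)
t(14, -52) - T = 16 - 1*(-4628) = 16 + 4628 = 4644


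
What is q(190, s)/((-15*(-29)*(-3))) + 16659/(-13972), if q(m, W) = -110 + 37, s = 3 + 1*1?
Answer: -20720039/18233460 ≈ -1.1364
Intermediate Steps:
s = 4 (s = 3 + 1 = 4)
q(m, W) = -73
q(190, s)/((-15*(-29)*(-3))) + 16659/(-13972) = -73/(-15*(-29)*(-3)) + 16659/(-13972) = -73/(435*(-3)) + 16659*(-1/13972) = -73/(-1305) - 16659/13972 = -73*(-1/1305) - 16659/13972 = 73/1305 - 16659/13972 = -20720039/18233460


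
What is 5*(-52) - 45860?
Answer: -46120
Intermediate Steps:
5*(-52) - 45860 = -260 - 45860 = -46120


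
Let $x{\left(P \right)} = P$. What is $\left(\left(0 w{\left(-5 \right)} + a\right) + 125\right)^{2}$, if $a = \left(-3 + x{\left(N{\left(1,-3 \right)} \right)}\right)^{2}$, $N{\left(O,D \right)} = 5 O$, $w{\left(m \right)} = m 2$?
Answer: $16641$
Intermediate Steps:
$w{\left(m \right)} = 2 m$
$a = 4$ ($a = \left(-3 + 5 \cdot 1\right)^{2} = \left(-3 + 5\right)^{2} = 2^{2} = 4$)
$\left(\left(0 w{\left(-5 \right)} + a\right) + 125\right)^{2} = \left(\left(0 \cdot 2 \left(-5\right) + 4\right) + 125\right)^{2} = \left(\left(0 \left(-10\right) + 4\right) + 125\right)^{2} = \left(\left(0 + 4\right) + 125\right)^{2} = \left(4 + 125\right)^{2} = 129^{2} = 16641$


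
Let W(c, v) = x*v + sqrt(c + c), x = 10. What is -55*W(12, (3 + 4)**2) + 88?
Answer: -26862 - 110*sqrt(6) ≈ -27131.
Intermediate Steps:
W(c, v) = 10*v + sqrt(2)*sqrt(c) (W(c, v) = 10*v + sqrt(c + c) = 10*v + sqrt(2*c) = 10*v + sqrt(2)*sqrt(c))
-55*W(12, (3 + 4)**2) + 88 = -55*(10*(3 + 4)**2 + sqrt(2)*sqrt(12)) + 88 = -55*(10*7**2 + sqrt(2)*(2*sqrt(3))) + 88 = -55*(10*49 + 2*sqrt(6)) + 88 = -55*(490 + 2*sqrt(6)) + 88 = (-26950 - 110*sqrt(6)) + 88 = -26862 - 110*sqrt(6)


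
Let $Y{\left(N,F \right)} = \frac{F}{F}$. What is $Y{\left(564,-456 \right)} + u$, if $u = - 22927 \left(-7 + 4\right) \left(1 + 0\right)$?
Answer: $68782$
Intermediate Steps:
$Y{\left(N,F \right)} = 1$
$u = 68781$ ($u = - 22927 \left(\left(-3\right) 1\right) = \left(-22927\right) \left(-3\right) = 68781$)
$Y{\left(564,-456 \right)} + u = 1 + 68781 = 68782$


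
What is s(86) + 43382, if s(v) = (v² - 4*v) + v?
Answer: 50520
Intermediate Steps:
s(v) = v² - 3*v
s(86) + 43382 = 86*(-3 + 86) + 43382 = 86*83 + 43382 = 7138 + 43382 = 50520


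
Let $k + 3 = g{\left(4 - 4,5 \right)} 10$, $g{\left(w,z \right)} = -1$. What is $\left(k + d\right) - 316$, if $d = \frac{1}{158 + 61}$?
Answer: $- \frac{72050}{219} \approx -329.0$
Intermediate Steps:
$d = \frac{1}{219} \approx 0.0045662$
$k = -13$ ($k = -3 - 10 = -13$)
$\left(k + d\right) - 316 = \left(-13 + \frac{1}{219}\right) - 316 = - \frac{2846}{219} - 316 = - \frac{72050}{219}$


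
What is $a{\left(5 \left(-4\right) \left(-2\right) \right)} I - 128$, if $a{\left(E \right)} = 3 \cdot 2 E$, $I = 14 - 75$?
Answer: $-14768$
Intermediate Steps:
$I = -61$
$a{\left(E \right)} = 6 E$
$a{\left(5 \left(-4\right) \left(-2\right) \right)} I - 128 = 6 \cdot 5 \left(-4\right) \left(-2\right) \left(-61\right) - 128 = 6 \left(\left(-20\right) \left(-2\right)\right) \left(-61\right) - 128 = 6 \cdot 40 \left(-61\right) - 128 = 240 \left(-61\right) - 128 = -14640 - 128 = -14768$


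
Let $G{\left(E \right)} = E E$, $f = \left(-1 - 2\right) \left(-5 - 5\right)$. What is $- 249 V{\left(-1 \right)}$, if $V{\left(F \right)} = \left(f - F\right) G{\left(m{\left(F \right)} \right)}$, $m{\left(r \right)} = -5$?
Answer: $-192975$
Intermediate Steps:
$f = 30$ ($f = \left(-3\right) \left(-10\right) = 30$)
$G{\left(E \right)} = E^{2}$
$V{\left(F \right)} = 750 - 25 F$ ($V{\left(F \right)} = \left(30 - F\right) \left(-5\right)^{2} = \left(30 - F\right) 25 = 750 - 25 F$)
$- 249 V{\left(-1 \right)} = - 249 \left(750 - -25\right) = - 249 \left(750 + 25\right) = \left(-249\right) 775 = -192975$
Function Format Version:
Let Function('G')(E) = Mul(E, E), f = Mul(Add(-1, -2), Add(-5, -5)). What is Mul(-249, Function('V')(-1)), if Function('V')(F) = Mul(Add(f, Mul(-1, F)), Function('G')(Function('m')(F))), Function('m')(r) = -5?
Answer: -192975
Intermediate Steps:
f = 30 (f = Mul(-3, -10) = 30)
Function('G')(E) = Pow(E, 2)
Function('V')(F) = Add(750, Mul(-25, F)) (Function('V')(F) = Mul(Add(30, Mul(-1, F)), Pow(-5, 2)) = Mul(Add(30, Mul(-1, F)), 25) = Add(750, Mul(-25, F)))
Mul(-249, Function('V')(-1)) = Mul(-249, Add(750, Mul(-25, -1))) = Mul(-249, Add(750, 25)) = Mul(-249, 775) = -192975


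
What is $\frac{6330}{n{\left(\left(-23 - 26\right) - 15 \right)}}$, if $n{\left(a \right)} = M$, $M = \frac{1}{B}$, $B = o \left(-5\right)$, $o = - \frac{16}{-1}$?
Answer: $-506400$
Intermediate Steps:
$o = 16$ ($o = \left(-16\right) \left(-1\right) = 16$)
$B = -80$ ($B = 16 \left(-5\right) = -80$)
$M = - \frac{1}{80}$ ($M = \frac{1}{-80} = - \frac{1}{80} \approx -0.0125$)
$n{\left(a \right)} = - \frac{1}{80}$
$\frac{6330}{n{\left(\left(-23 - 26\right) - 15 \right)}} = \frac{6330}{- \frac{1}{80}} = 6330 \left(-80\right) = -506400$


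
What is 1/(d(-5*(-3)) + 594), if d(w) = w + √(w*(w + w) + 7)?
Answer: 609/370424 - √457/370424 ≈ 0.0015864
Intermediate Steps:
d(w) = w + √(7 + 2*w²) (d(w) = w + √(w*(2*w) + 7) = w + √(2*w² + 7) = w + √(7 + 2*w²))
1/(d(-5*(-3)) + 594) = 1/((-5*(-3) + √(7 + 2*(-5*(-3))²)) + 594) = 1/((15 + √(7 + 2*15²)) + 594) = 1/((15 + √(7 + 2*225)) + 594) = 1/((15 + √(7 + 450)) + 594) = 1/((15 + √457) + 594) = 1/(609 + √457)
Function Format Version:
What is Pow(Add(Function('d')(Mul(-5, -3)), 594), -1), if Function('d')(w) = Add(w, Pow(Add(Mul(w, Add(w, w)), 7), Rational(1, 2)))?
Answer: Add(Rational(609, 370424), Mul(Rational(-1, 370424), Pow(457, Rational(1, 2)))) ≈ 0.0015864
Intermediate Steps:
Function('d')(w) = Add(w, Pow(Add(7, Mul(2, Pow(w, 2))), Rational(1, 2))) (Function('d')(w) = Add(w, Pow(Add(Mul(w, Mul(2, w)), 7), Rational(1, 2))) = Add(w, Pow(Add(Mul(2, Pow(w, 2)), 7), Rational(1, 2))) = Add(w, Pow(Add(7, Mul(2, Pow(w, 2))), Rational(1, 2))))
Pow(Add(Function('d')(Mul(-5, -3)), 594), -1) = Pow(Add(Add(Mul(-5, -3), Pow(Add(7, Mul(2, Pow(Mul(-5, -3), 2))), Rational(1, 2))), 594), -1) = Pow(Add(Add(15, Pow(Add(7, Mul(2, Pow(15, 2))), Rational(1, 2))), 594), -1) = Pow(Add(Add(15, Pow(Add(7, Mul(2, 225)), Rational(1, 2))), 594), -1) = Pow(Add(Add(15, Pow(Add(7, 450), Rational(1, 2))), 594), -1) = Pow(Add(Add(15, Pow(457, Rational(1, 2))), 594), -1) = Pow(Add(609, Pow(457, Rational(1, 2))), -1)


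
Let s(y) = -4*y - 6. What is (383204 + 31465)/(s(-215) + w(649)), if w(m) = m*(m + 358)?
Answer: 414669/654397 ≈ 0.63367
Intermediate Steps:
s(y) = -6 - 4*y
w(m) = m*(358 + m)
(383204 + 31465)/(s(-215) + w(649)) = (383204 + 31465)/((-6 - 4*(-215)) + 649*(358 + 649)) = 414669/((-6 + 860) + 649*1007) = 414669/(854 + 653543) = 414669/654397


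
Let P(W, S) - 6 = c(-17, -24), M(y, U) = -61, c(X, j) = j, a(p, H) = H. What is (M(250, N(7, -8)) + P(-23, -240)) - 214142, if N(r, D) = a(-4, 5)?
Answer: -214221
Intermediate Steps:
N(r, D) = 5
P(W, S) = -18 (P(W, S) = 6 - 24 = -18)
(M(250, N(7, -8)) + P(-23, -240)) - 214142 = (-61 - 18) - 214142 = -79 - 214142 = -214221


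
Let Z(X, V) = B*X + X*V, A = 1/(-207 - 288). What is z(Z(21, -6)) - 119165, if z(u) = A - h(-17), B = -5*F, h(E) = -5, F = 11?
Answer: -58984201/495 ≈ -1.1916e+5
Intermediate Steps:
A = -1/495 (A = 1/(-495) = -1/495 ≈ -0.0020202)
B = -55 (B = -5*11 = -55)
Z(X, V) = -55*X + V*X (Z(X, V) = -55*X + X*V = -55*X + V*X)
z(u) = 2474/495 (z(u) = -1/495 - 1*(-5) = -1/495 + 5 = 2474/495)
z(Z(21, -6)) - 119165 = 2474/495 - 119165 = -58984201/495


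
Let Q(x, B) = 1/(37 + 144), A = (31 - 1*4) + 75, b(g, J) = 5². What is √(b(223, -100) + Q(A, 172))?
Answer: √819206/181 ≈ 5.0005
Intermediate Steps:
b(g, J) = 25
A = 102 (A = (31 - 4) + 75 = 27 + 75 = 102)
Q(x, B) = 1/181
√(b(223, -100) + Q(A, 172)) = √(25 + 1/181) = √(4526/181) = √819206/181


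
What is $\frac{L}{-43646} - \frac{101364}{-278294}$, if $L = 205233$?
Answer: $- \frac{26345489679}{6073209962} \approx -4.338$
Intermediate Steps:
$\frac{L}{-43646} - \frac{101364}{-278294} = \frac{205233}{-43646} - \frac{101364}{-278294} = 205233 \left(- \frac{1}{43646}\right) - - \frac{50682}{139147} = - \frac{205233}{43646} + \frac{50682}{139147} = - \frac{26345489679}{6073209962}$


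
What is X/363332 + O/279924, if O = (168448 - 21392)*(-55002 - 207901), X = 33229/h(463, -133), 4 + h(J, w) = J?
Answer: -537295717426505149/3890229513876 ≈ -1.3811e+5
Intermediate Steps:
h(J, w) = -4 + J
X = 33229/459 (X = 33229/(-4 + 463) = 33229/459 ≈ 72.394)
O = -38661463568 (O = 147056*(-262903) = -38661463568)
X/363332 + O/279924 = (33229/459)/363332 - 38661463568/279924 = (33229/459)*(1/363332) - 38661463568*1/279924 = 33229/166769388 - 9665365892/69981 = -537295717426505149/3890229513876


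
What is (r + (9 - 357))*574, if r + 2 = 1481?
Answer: 649194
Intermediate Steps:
r = 1479 (r = -2 + 1481 = 1479)
(r + (9 - 357))*574 = (1479 + (9 - 357))*574 = (1479 - 348)*574 = 1131*574 = 649194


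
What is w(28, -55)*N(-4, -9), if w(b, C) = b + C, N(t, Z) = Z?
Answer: 243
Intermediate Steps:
w(b, C) = C + b
w(28, -55)*N(-4, -9) = (-55 + 28)*(-9) = -27*(-9) = 243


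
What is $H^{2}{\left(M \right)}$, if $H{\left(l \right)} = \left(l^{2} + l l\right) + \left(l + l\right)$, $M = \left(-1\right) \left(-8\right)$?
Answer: $20736$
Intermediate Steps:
$M = 8$
$H{\left(l \right)} = 2 l + 2 l^{2}$ ($H{\left(l \right)} = \left(l^{2} + l^{2}\right) + 2 l = 2 l^{2} + 2 l = 2 l + 2 l^{2}$)
$H^{2}{\left(M \right)} = \left(2 \cdot 8 \left(1 + 8\right)\right)^{2} = \left(2 \cdot 8 \cdot 9\right)^{2} = 144^{2} = 20736$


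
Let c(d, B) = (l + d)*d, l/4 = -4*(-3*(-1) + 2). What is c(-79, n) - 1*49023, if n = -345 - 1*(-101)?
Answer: -36462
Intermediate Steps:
l = -80 (l = 4*(-4*(-3*(-1) + 2)) = 4*(-4*(3 + 2)) = 4*(-4*5) = 4*(-20) = -80)
n = -244 (n = -345 + 101 = -244)
c(d, B) = d*(-80 + d) (c(d, B) = (-80 + d)*d = d*(-80 + d))
c(-79, n) - 1*49023 = -79*(-80 - 79) - 1*49023 = -79*(-159) - 49023 = 12561 - 49023 = -36462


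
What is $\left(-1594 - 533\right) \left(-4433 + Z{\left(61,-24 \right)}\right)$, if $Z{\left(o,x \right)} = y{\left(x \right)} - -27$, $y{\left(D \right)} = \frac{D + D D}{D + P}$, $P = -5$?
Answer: $\frac{272949402}{29} \approx 9.412 \cdot 10^{6}$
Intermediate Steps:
$y{\left(D \right)} = \frac{D + D^{2}}{-5 + D}$ ($y{\left(D \right)} = \frac{D + D D}{D - 5} = \frac{D + D^{2}}{-5 + D}$)
$Z{\left(o,x \right)} = 27 + \frac{x \left(1 + x\right)}{-5 + x}$ ($Z{\left(o,x \right)} = \frac{x \left(1 + x\right)}{-5 + x} - -27 = \frac{x \left(1 + x\right)}{-5 + x} + 27 = 27 + \frac{x \left(1 + x\right)}{-5 + x}$)
$\left(-1594 - 533\right) \left(-4433 + Z{\left(61,-24 \right)}\right) = \left(-1594 - 533\right) \left(-4433 + \frac{-135 + \left(-24\right)^{2} + 28 \left(-24\right)}{-5 - 24}\right) = - 2127 \left(-4433 + \frac{-135 + 576 - 672}{-29}\right) = - 2127 \left(-4433 - - \frac{231}{29}\right) = - 2127 \left(-4433 + \frac{231}{29}\right) = \left(-2127\right) \left(- \frac{128326}{29}\right) = \frac{272949402}{29}$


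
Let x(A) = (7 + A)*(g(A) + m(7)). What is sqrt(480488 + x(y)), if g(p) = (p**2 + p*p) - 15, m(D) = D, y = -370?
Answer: 2*I*sqrt(24726502) ≈ 9945.2*I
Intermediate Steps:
g(p) = -15 + 2*p**2 (g(p) = (p**2 + p**2) - 15 = 2*p**2 - 15 = -15 + 2*p**2)
x(A) = (-8 + 2*A**2)*(7 + A) (x(A) = (7 + A)*((-15 + 2*A**2) + 7) = (7 + A)*(-8 + 2*A**2) = (-8 + 2*A**2)*(7 + A))
sqrt(480488 + x(y)) = sqrt(480488 + (-56 - 8*(-370) + 2*(-370)**3 + 14*(-370)**2)) = sqrt(480488 + (-56 + 2960 + 2*(-50653000) + 14*136900)) = sqrt(480488 + (-56 + 2960 - 101306000 + 1916600)) = sqrt(480488 - 99386496) = sqrt(-98906008) = 2*I*sqrt(24726502)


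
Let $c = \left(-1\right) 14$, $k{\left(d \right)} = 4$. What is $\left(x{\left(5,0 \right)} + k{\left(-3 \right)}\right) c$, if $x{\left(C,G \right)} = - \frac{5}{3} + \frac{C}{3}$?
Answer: $-56$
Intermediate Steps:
$c = -14$
$x{\left(C,G \right)} = - \frac{5}{3} + \frac{C}{3}$ ($x{\left(C,G \right)} = \left(-5\right) \frac{1}{3} + C \frac{1}{3} = - \frac{5}{3} + \frac{C}{3}$)
$\left(x{\left(5,0 \right)} + k{\left(-3 \right)}\right) c = \left(\left(- \frac{5}{3} + \frac{1}{3} \cdot 5\right) + 4\right) \left(-14\right) = \left(\left(- \frac{5}{3} + \frac{5}{3}\right) + 4\right) \left(-14\right) = \left(0 + 4\right) \left(-14\right) = 4 \left(-14\right) = -56$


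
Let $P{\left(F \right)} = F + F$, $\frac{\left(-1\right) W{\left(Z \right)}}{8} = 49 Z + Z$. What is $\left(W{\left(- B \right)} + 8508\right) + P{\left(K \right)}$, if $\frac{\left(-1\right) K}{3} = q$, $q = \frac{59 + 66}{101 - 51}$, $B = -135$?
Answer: $-45507$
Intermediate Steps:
$W{\left(Z \right)} = - 400 Z$ ($W{\left(Z \right)} = - 8 \left(49 Z + Z\right) = - 8 \cdot 50 Z = - 400 Z$)
$q = \frac{5}{2}$ ($q = \frac{125}{50} = 125 \cdot \frac{1}{50} = \frac{5}{2} \approx 2.5$)
$K = - \frac{15}{2}$ ($K = \left(-3\right) \frac{5}{2} = - \frac{15}{2} \approx -7.5$)
$P{\left(F \right)} = 2 F$
$\left(W{\left(- B \right)} + 8508\right) + P{\left(K \right)} = \left(- 400 \left(\left(-1\right) \left(-135\right)\right) + 8508\right) + 2 \left(- \frac{15}{2}\right) = \left(\left(-400\right) 135 + 8508\right) - 15 = \left(-54000 + 8508\right) - 15 = -45492 - 15 = -45507$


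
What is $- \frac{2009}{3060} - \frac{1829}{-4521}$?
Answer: $- \frac{1161983}{4611420} \approx -0.25198$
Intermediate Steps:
$- \frac{2009}{3060} - \frac{1829}{-4521} = \left(-2009\right) \frac{1}{3060} - - \frac{1829}{4521} = - \frac{2009}{3060} + \frac{1829}{4521} = - \frac{1161983}{4611420}$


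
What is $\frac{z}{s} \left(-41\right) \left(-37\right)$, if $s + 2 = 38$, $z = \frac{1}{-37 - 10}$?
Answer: $- \frac{1517}{1692} \approx -0.89657$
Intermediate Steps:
$z = - \frac{1}{47}$ ($z = \frac{1}{-47} = - \frac{1}{47} \approx -0.021277$)
$s = 36$ ($s = -2 + 38 = 36$)
$\frac{z}{s} \left(-41\right) \left(-37\right) = - \frac{1}{47 \cdot 36} \left(-41\right) \left(-37\right) = \left(- \frac{1}{47}\right) \frac{1}{36} \left(-41\right) \left(-37\right) = \left(- \frac{1}{1692}\right) \left(-41\right) \left(-37\right) = \frac{41}{1692} \left(-37\right) = - \frac{1517}{1692}$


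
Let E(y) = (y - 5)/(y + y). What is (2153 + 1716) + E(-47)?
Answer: 181869/47 ≈ 3869.6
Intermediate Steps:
E(y) = (-5 + y)/(2*y) (E(y) = (-5 + y)/((2*y)) = (-5 + y)*(1/(2*y)) = (-5 + y)/(2*y))
(2153 + 1716) + E(-47) = (2153 + 1716) + (½)*(-5 - 47)/(-47) = 3869 + (½)*(-1/47)*(-52) = 3869 + 26/47 = 181869/47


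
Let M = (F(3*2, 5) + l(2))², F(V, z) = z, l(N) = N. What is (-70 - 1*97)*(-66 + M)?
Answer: 2839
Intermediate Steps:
M = 49 (M = (5 + 2)² = 7² = 49)
(-70 - 1*97)*(-66 + M) = (-70 - 1*97)*(-66 + 49) = (-70 - 97)*(-17) = -167*(-17) = 2839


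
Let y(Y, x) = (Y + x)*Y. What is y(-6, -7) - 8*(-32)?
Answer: 334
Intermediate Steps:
y(Y, x) = Y*(Y + x)
y(-6, -7) - 8*(-32) = -6*(-6 - 7) - 8*(-32) = -6*(-13) + 256 = 78 + 256 = 334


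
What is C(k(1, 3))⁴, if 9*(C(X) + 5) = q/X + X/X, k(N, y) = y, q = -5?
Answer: 352275361/531441 ≈ 662.87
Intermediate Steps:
C(X) = -44/9 - 5/(9*X) (C(X) = -5 + (-5/X + X/X)/9 = -5 + (-5/X + 1)/9 = -5 + (1 - 5/X)/9 = -5 + (⅑ - 5/(9*X)) = -44/9 - 5/(9*X))
C(k(1, 3))⁴ = ((⅑)*(-5 - 44*3)/3)⁴ = ((⅑)*(⅓)*(-5 - 132))⁴ = ((⅑)*(⅓)*(-137))⁴ = (-137/27)⁴ = 352275361/531441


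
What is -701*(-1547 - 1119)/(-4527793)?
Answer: -1868866/4527793 ≈ -0.41275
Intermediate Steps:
-701*(-1547 - 1119)/(-4527793) = -701*(-2666)*(-1/4527793) = 1868866*(-1/4527793) = -1868866/4527793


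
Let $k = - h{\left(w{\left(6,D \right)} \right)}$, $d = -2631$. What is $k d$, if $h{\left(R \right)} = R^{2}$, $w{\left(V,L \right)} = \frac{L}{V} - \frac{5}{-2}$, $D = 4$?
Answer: $\frac{316597}{12} \approx 26383.0$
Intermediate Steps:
$w{\left(V,L \right)} = \frac{5}{2} + \frac{L}{V}$ ($w{\left(V,L \right)} = \frac{L}{V} - - \frac{5}{2} = \frac{L}{V} + \frac{5}{2} = \frac{5}{2} + \frac{L}{V}$)
$k = - \frac{361}{36}$ ($k = - \left(\frac{5}{2} + \frac{4}{6}\right)^{2} = - \left(\frac{5}{2} + 4 \cdot \frac{1}{6}\right)^{2} = - \left(\frac{5}{2} + \frac{2}{3}\right)^{2} = - \left(\frac{19}{6}\right)^{2} = \left(-1\right) \frac{361}{36} = - \frac{361}{36} \approx -10.028$)
$k d = \left(- \frac{361}{36}\right) \left(-2631\right) = \frac{316597}{12}$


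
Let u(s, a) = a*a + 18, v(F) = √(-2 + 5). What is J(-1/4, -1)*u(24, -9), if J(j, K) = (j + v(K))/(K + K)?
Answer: 99/8 - 99*√3/2 ≈ -73.362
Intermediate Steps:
v(F) = √3
J(j, K) = (j + √3)/(2*K) (J(j, K) = (j + √3)/(K + K) = (j + √3)/((2*K)) = (j + √3)*(1/(2*K)) = (j + √3)/(2*K))
u(s, a) = 18 + a² (u(s, a) = a² + 18 = 18 + a²)
J(-1/4, -1)*u(24, -9) = ((½)*(-1/4 + √3)/(-1))*(18 + (-9)²) = ((½)*(-1)*(-1*¼ + √3))*(18 + 81) = ((½)*(-1)*(-¼ + √3))*99 = (⅛ - √3/2)*99 = 99/8 - 99*√3/2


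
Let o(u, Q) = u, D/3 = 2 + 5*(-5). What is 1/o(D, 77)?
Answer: -1/69 ≈ -0.014493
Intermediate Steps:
D = -69 (D = 3*(2 + 5*(-5)) = 3*(2 - 25) = 3*(-23) = -69)
1/o(D, 77) = 1/(-69) = -1/69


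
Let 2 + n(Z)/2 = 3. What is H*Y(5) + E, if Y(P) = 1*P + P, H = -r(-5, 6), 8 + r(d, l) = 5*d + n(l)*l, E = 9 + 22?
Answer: 241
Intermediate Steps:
n(Z) = 2 (n(Z) = -4 + 2*3 = -4 + 6 = 2)
E = 31
r(d, l) = -8 + 2*l + 5*d (r(d, l) = -8 + (5*d + 2*l) = -8 + (2*l + 5*d) = -8 + 2*l + 5*d)
H = 21 (H = -(-8 + 2*6 + 5*(-5)) = -(-8 + 12 - 25) = -1*(-21) = 21)
Y(P) = 2*P (Y(P) = P + P = 2*P)
H*Y(5) + E = 21*(2*5) + 31 = 21*10 + 31 = 210 + 31 = 241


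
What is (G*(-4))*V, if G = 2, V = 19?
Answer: -152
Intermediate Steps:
(G*(-4))*V = (2*(-4))*19 = -8*19 = -152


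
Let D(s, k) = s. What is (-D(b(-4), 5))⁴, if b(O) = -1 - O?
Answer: 81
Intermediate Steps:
(-D(b(-4), 5))⁴ = (-(-1 - 1*(-4)))⁴ = (-(-1 + 4))⁴ = (-1*3)⁴ = (-3)⁴ = 81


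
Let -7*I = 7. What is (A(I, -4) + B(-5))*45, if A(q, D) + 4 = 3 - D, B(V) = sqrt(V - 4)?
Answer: 135 + 135*I ≈ 135.0 + 135.0*I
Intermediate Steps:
B(V) = sqrt(-4 + V)
I = -1 (I = -1/7*7 = -1)
A(q, D) = -1 - D (A(q, D) = -4 + (3 - D) = -1 - D)
(A(I, -4) + B(-5))*45 = ((-1 - 1*(-4)) + sqrt(-4 - 5))*45 = ((-1 + 4) + sqrt(-9))*45 = (3 + 3*I)*45 = 135 + 135*I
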